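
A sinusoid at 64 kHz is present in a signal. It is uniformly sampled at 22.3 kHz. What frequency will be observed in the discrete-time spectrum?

64 kHz mod fs = 19.4 kHz.
19.4 kHz > fs/2 = 11.15 kHz, folds to fs − 19.4 kHz = 2.9 kHz.

2.9 kHz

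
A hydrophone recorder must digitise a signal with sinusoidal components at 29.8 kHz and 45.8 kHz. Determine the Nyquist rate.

Highest-frequency component: 45.8 kHz.
Nyquist rate = 2 × 45.8 kHz = 91.6 kHz.

91.6 kHz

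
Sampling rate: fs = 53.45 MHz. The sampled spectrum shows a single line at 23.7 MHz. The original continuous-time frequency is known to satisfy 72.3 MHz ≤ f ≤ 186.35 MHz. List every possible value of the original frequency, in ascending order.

77.15 MHz, 83.2 MHz, 130.6 MHz, 136.65 MHz, 184.05 MHz

Frequencies that alias to 23.7 MHz are k·fs ± 23.7 MHz for integer k ≥ 0.
k=0: 23.7 MHz.
k=1: 29.75 MHz, 77.15 MHz.
k=2: 83.2 MHz, 130.6 MHz.
k=3: 136.65 MHz, 184.05 MHz.
k=4: 190.1 MHz, 237.5 MHz.
Within [72.3 MHz, 186.35 MHz]: 77.15 MHz, 83.2 MHz, 130.6 MHz, 136.65 MHz, 184.05 MHz.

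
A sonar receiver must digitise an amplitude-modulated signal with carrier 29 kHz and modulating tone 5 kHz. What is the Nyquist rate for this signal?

68 kHz

AM sidebands sit at fc ± fm = 24 kHz and 34 kHz.
Highest-frequency component: 34 kHz.
Nyquist rate = 2 × 34 kHz = 68 kHz.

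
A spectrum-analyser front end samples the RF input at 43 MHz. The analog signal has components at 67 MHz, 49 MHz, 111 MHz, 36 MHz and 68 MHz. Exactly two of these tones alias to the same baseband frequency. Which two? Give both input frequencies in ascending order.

fs/2 = 21.5 MHz.
67 MHz mod fs = 24 MHz.
24 MHz > fs/2 = 21.5 MHz, folds to fs − 24 MHz = 19 MHz.
49 MHz mod fs = 6 MHz.
6 MHz ≤ fs/2 = 21.5 MHz, appears at 6 MHz.
111 MHz mod fs = 25 MHz.
25 MHz > fs/2 = 21.5 MHz, folds to fs − 25 MHz = 18 MHz.
36 MHz > fs/2 = 21.5 MHz, folds to fs − 36 MHz = 7 MHz.
68 MHz mod fs = 25 MHz.
25 MHz > fs/2 = 21.5 MHz, folds to fs − 25 MHz = 18 MHz.
68 MHz and 111 MHz both map to 18 MHz.

68 MHz, 111 MHz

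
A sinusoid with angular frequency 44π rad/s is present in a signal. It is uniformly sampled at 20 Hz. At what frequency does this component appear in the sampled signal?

ω = 44π rad/s → f = ω/(2π) = 22 Hz.
22 Hz mod fs = 2 Hz.
2 Hz ≤ fs/2 = 10 Hz, appears at 2 Hz.

2 Hz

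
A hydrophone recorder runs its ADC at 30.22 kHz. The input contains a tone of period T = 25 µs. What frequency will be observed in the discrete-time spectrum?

9.78 kHz

T = 25 µs → f = 1/T = 40 kHz.
40 kHz mod fs = 9.78 kHz.
9.78 kHz ≤ fs/2 = 15.11 kHz, appears at 9.78 kHz.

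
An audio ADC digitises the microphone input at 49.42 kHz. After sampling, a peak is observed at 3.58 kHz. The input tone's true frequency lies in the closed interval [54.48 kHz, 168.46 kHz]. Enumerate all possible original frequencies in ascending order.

95.26 kHz, 102.42 kHz, 144.68 kHz, 151.84 kHz

Frequencies that alias to 3.58 kHz are k·fs ± 3.58 kHz for integer k ≥ 0.
k=0: 3.58 kHz.
k=1: 45.84 kHz, 53 kHz.
k=2: 95.26 kHz, 102.42 kHz.
k=3: 144.68 kHz, 151.84 kHz.
k=4: 194.1 kHz, 201.26 kHz.
Within [54.48 kHz, 168.46 kHz]: 95.26 kHz, 102.42 kHz, 144.68 kHz, 151.84 kHz.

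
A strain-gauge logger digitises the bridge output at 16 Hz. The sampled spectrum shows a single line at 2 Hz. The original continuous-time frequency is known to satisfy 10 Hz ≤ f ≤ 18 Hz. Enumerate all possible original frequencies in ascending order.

14 Hz, 18 Hz

Frequencies that alias to 2 Hz are k·fs ± 2 Hz for integer k ≥ 0.
k=0: 2 Hz.
k=1: 14 Hz, 18 Hz.
k=2: 30 Hz, 34 Hz.
Within [10 Hz, 18 Hz]: 14 Hz, 18 Hz.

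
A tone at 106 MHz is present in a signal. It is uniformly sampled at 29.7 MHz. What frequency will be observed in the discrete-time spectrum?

106 MHz mod fs = 16.9 MHz.
16.9 MHz > fs/2 = 14.85 MHz, folds to fs − 16.9 MHz = 12.8 MHz.

12.8 MHz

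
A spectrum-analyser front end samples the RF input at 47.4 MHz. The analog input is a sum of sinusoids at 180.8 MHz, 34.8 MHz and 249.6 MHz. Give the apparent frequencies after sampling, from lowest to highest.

fs/2 = 23.7 MHz.
180.8 MHz mod fs = 38.6 MHz.
38.6 MHz > fs/2 = 23.7 MHz, folds to fs − 38.6 MHz = 8.8 MHz.
34.8 MHz > fs/2 = 23.7 MHz, folds to fs − 34.8 MHz = 12.6 MHz.
249.6 MHz mod fs = 12.6 MHz.
12.6 MHz ≤ fs/2 = 23.7 MHz, appears at 12.6 MHz.
Distinct values: {8.8 MHz, 12.6 MHz}.

8.8 MHz, 12.6 MHz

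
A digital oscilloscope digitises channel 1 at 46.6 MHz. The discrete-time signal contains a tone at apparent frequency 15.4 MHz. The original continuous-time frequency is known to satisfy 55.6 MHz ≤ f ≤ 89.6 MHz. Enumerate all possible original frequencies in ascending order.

62 MHz, 77.8 MHz

Frequencies that alias to 15.4 MHz are k·fs ± 15.4 MHz for integer k ≥ 0.
k=0: 15.4 MHz.
k=1: 31.2 MHz, 62 MHz.
k=2: 77.8 MHz, 108.6 MHz.
k=3: 124.4 MHz, 155.2 MHz.
Within [55.6 MHz, 89.6 MHz]: 62 MHz, 77.8 MHz.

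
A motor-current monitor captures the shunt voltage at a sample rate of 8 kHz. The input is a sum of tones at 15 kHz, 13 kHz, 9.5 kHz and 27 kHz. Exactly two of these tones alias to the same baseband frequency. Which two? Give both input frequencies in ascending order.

13 kHz, 27 kHz

fs/2 = 4 kHz.
15 kHz mod fs = 7 kHz.
7 kHz > fs/2 = 4 kHz, folds to fs − 7 kHz = 1 kHz.
13 kHz mod fs = 5 kHz.
5 kHz > fs/2 = 4 kHz, folds to fs − 5 kHz = 3 kHz.
9.5 kHz mod fs = 1.5 kHz.
1.5 kHz ≤ fs/2 = 4 kHz, appears at 1.5 kHz.
27 kHz mod fs = 3 kHz.
3 kHz ≤ fs/2 = 4 kHz, appears at 3 kHz.
13 kHz and 27 kHz both map to 3 kHz.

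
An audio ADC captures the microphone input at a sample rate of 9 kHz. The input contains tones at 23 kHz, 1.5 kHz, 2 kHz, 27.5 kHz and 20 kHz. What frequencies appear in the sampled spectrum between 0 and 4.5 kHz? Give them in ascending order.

fs/2 = 4.5 kHz.
23 kHz mod fs = 5 kHz.
5 kHz > fs/2 = 4.5 kHz, folds to fs − 5 kHz = 4 kHz.
1.5 kHz ≤ fs/2 = 4.5 kHz, passes unchanged.
2 kHz ≤ fs/2 = 4.5 kHz, passes unchanged.
27.5 kHz mod fs = 0.5 kHz.
0.5 kHz ≤ fs/2 = 4.5 kHz, appears at 0.5 kHz.
20 kHz mod fs = 2 kHz.
2 kHz ≤ fs/2 = 4.5 kHz, appears at 2 kHz.
Distinct values: {0.5 kHz, 1.5 kHz, 2 kHz, 4 kHz}.

0.5 kHz, 1.5 kHz, 2 kHz, 4 kHz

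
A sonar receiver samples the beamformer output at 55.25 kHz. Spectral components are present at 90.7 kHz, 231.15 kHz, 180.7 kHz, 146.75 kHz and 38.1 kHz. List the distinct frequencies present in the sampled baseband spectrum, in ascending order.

fs/2 = 27.625 kHz.
90.7 kHz mod fs = 35.45 kHz.
35.45 kHz > fs/2 = 27.625 kHz, folds to fs − 35.45 kHz = 19.8 kHz.
231.15 kHz mod fs = 10.15 kHz.
10.15 kHz ≤ fs/2 = 27.625 kHz, appears at 10.15 kHz.
180.7 kHz mod fs = 14.95 kHz.
14.95 kHz ≤ fs/2 = 27.625 kHz, appears at 14.95 kHz.
146.75 kHz mod fs = 36.25 kHz.
36.25 kHz > fs/2 = 27.625 kHz, folds to fs − 36.25 kHz = 19 kHz.
38.1 kHz > fs/2 = 27.625 kHz, folds to fs − 38.1 kHz = 17.15 kHz.
Distinct values: {10.15 kHz, 14.95 kHz, 17.15 kHz, 19 kHz, 19.8 kHz}.

10.15 kHz, 14.95 kHz, 17.15 kHz, 19 kHz, 19.8 kHz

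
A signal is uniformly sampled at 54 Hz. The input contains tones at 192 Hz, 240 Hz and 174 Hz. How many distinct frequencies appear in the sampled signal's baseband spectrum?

fs/2 = 27 Hz.
192 Hz mod fs = 30 Hz.
30 Hz > fs/2 = 27 Hz, folds to fs − 30 Hz = 24 Hz.
240 Hz mod fs = 24 Hz.
24 Hz ≤ fs/2 = 27 Hz, appears at 24 Hz.
174 Hz mod fs = 12 Hz.
12 Hz ≤ fs/2 = 27 Hz, appears at 12 Hz.
Distinct values: {12 Hz, 24 Hz} → 2.

2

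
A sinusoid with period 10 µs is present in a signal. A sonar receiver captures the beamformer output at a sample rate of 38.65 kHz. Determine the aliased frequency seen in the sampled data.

T = 10 µs → f = 1/T = 100 kHz.
100 kHz mod fs = 22.7 kHz.
22.7 kHz > fs/2 = 19.325 kHz, folds to fs − 22.7 kHz = 15.95 kHz.

15.95 kHz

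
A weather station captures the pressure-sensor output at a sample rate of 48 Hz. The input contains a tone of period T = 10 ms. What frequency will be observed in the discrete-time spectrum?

4 Hz

T = 10 ms → f = 1/T = 100 Hz.
100 Hz mod fs = 4 Hz.
4 Hz ≤ fs/2 = 24 Hz, appears at 4 Hz.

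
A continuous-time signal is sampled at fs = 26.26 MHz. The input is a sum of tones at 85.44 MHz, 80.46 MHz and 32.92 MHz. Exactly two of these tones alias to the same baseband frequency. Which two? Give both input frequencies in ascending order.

fs/2 = 13.13 MHz.
85.44 MHz mod fs = 6.66 MHz.
6.66 MHz ≤ fs/2 = 13.13 MHz, appears at 6.66 MHz.
80.46 MHz mod fs = 1.68 MHz.
1.68 MHz ≤ fs/2 = 13.13 MHz, appears at 1.68 MHz.
32.92 MHz mod fs = 6.66 MHz.
6.66 MHz ≤ fs/2 = 13.13 MHz, appears at 6.66 MHz.
32.92 MHz and 85.44 MHz both map to 6.66 MHz.

32.92 MHz, 85.44 MHz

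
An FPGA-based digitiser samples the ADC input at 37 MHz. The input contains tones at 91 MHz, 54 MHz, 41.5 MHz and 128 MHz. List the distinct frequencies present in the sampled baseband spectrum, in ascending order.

4.5 MHz, 17 MHz

fs/2 = 18.5 MHz.
91 MHz mod fs = 17 MHz.
17 MHz ≤ fs/2 = 18.5 MHz, appears at 17 MHz.
54 MHz mod fs = 17 MHz.
17 MHz ≤ fs/2 = 18.5 MHz, appears at 17 MHz.
41.5 MHz mod fs = 4.5 MHz.
4.5 MHz ≤ fs/2 = 18.5 MHz, appears at 4.5 MHz.
128 MHz mod fs = 17 MHz.
17 MHz ≤ fs/2 = 18.5 MHz, appears at 17 MHz.
Distinct values: {4.5 MHz, 17 MHz}.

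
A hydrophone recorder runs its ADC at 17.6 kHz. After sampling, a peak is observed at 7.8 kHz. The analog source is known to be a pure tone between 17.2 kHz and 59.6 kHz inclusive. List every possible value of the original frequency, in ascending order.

Frequencies that alias to 7.8 kHz are k·fs ± 7.8 kHz for integer k ≥ 0.
k=0: 7.8 kHz.
k=1: 9.8 kHz, 25.4 kHz.
k=2: 27.4 kHz, 43 kHz.
k=3: 45 kHz, 60.6 kHz.
k=4: 62.6 kHz, 78.2 kHz.
Within [17.2 kHz, 59.6 kHz]: 25.4 kHz, 27.4 kHz, 43 kHz, 45 kHz.

25.4 kHz, 27.4 kHz, 43 kHz, 45 kHz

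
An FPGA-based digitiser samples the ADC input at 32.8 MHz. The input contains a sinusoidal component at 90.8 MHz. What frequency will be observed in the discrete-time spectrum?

90.8 MHz mod fs = 25.2 MHz.
25.2 MHz > fs/2 = 16.4 MHz, folds to fs − 25.2 MHz = 7.6 MHz.

7.6 MHz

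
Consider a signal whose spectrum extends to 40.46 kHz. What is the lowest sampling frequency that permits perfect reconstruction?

80.92 kHz

Nyquist rate = 2 × 40.46 kHz = 80.92 kHz.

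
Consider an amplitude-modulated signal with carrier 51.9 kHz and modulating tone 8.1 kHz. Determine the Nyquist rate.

AM sidebands sit at fc ± fm = 43.8 kHz and 60 kHz.
Highest-frequency component: 60 kHz.
Nyquist rate = 2 × 60 kHz = 120 kHz.

120 kHz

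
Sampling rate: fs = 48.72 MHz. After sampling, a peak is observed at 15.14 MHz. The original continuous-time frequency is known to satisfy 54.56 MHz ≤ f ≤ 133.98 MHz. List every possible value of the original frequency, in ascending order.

Frequencies that alias to 15.14 MHz are k·fs ± 15.14 MHz for integer k ≥ 0.
k=0: 15.14 MHz.
k=1: 33.58 MHz, 63.86 MHz.
k=2: 82.3 MHz, 112.58 MHz.
k=3: 131.02 MHz, 161.3 MHz.
k=4: 179.74 MHz, 210.02 MHz.
Within [54.56 MHz, 133.98 MHz]: 63.86 MHz, 82.3 MHz, 112.58 MHz, 131.02 MHz.

63.86 MHz, 82.3 MHz, 112.58 MHz, 131.02 MHz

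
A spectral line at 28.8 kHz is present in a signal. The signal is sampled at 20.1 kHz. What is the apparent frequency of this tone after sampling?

28.8 kHz mod fs = 8.7 kHz.
8.7 kHz ≤ fs/2 = 10.05 kHz, appears at 8.7 kHz.

8.7 kHz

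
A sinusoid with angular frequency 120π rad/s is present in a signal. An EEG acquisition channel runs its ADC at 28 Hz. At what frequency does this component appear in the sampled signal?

ω = 120π rad/s → f = ω/(2π) = 60 Hz.
60 Hz mod fs = 4 Hz.
4 Hz ≤ fs/2 = 14 Hz, appears at 4 Hz.

4 Hz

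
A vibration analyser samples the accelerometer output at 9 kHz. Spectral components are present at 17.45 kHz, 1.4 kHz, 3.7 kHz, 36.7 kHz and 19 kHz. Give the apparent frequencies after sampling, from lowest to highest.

0.55 kHz, 0.7 kHz, 1 kHz, 1.4 kHz, 3.7 kHz

fs/2 = 4.5 kHz.
17.45 kHz mod fs = 8.45 kHz.
8.45 kHz > fs/2 = 4.5 kHz, folds to fs − 8.45 kHz = 0.55 kHz.
1.4 kHz ≤ fs/2 = 4.5 kHz, passes unchanged.
3.7 kHz ≤ fs/2 = 4.5 kHz, passes unchanged.
36.7 kHz mod fs = 0.7 kHz.
0.7 kHz ≤ fs/2 = 4.5 kHz, appears at 0.7 kHz.
19 kHz mod fs = 1 kHz.
1 kHz ≤ fs/2 = 4.5 kHz, appears at 1 kHz.
Distinct values: {0.55 kHz, 0.7 kHz, 1 kHz, 1.4 kHz, 3.7 kHz}.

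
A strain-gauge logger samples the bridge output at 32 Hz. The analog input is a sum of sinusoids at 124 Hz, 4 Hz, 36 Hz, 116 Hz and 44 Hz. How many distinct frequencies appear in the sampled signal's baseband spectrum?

fs/2 = 16 Hz.
124 Hz mod fs = 28 Hz.
28 Hz > fs/2 = 16 Hz, folds to fs − 28 Hz = 4 Hz.
4 Hz ≤ fs/2 = 16 Hz, passes unchanged.
36 Hz mod fs = 4 Hz.
4 Hz ≤ fs/2 = 16 Hz, appears at 4 Hz.
116 Hz mod fs = 20 Hz.
20 Hz > fs/2 = 16 Hz, folds to fs − 20 Hz = 12 Hz.
44 Hz mod fs = 12 Hz.
12 Hz ≤ fs/2 = 16 Hz, appears at 12 Hz.
Distinct values: {4 Hz, 12 Hz} → 2.

2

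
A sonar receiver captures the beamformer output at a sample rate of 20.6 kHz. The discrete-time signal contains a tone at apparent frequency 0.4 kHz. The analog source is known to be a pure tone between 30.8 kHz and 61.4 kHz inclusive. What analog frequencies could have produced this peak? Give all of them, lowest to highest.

40.8 kHz, 41.6 kHz, 61.4 kHz

Frequencies that alias to 0.4 kHz are k·fs ± 0.4 kHz for integer k ≥ 0.
k=0: 0.4 kHz.
k=1: 20.2 kHz, 21 kHz.
k=2: 40.8 kHz, 41.6 kHz.
k=3: 61.4 kHz, 62.2 kHz.
k=4: 82 kHz, 82.8 kHz.
Within [30.8 kHz, 61.4 kHz]: 40.8 kHz, 41.6 kHz, 61.4 kHz.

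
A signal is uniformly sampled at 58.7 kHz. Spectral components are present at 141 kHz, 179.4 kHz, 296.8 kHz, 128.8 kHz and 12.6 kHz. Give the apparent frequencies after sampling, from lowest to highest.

3.3 kHz, 11.4 kHz, 12.6 kHz, 23.6 kHz

fs/2 = 29.35 kHz.
141 kHz mod fs = 23.6 kHz.
23.6 kHz ≤ fs/2 = 29.35 kHz, appears at 23.6 kHz.
179.4 kHz mod fs = 3.3 kHz.
3.3 kHz ≤ fs/2 = 29.35 kHz, appears at 3.3 kHz.
296.8 kHz mod fs = 3.3 kHz.
3.3 kHz ≤ fs/2 = 29.35 kHz, appears at 3.3 kHz.
128.8 kHz mod fs = 11.4 kHz.
11.4 kHz ≤ fs/2 = 29.35 kHz, appears at 11.4 kHz.
12.6 kHz ≤ fs/2 = 29.35 kHz, passes unchanged.
Distinct values: {3.3 kHz, 11.4 kHz, 12.6 kHz, 23.6 kHz}.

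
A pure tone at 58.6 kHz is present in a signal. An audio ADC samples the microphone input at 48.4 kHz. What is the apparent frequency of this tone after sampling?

58.6 kHz mod fs = 10.2 kHz.
10.2 kHz ≤ fs/2 = 24.2 kHz, appears at 10.2 kHz.

10.2 kHz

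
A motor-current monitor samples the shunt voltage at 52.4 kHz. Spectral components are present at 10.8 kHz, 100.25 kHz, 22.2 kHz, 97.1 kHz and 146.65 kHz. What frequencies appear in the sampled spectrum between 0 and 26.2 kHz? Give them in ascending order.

4.55 kHz, 7.7 kHz, 10.55 kHz, 10.8 kHz, 22.2 kHz

fs/2 = 26.2 kHz.
10.8 kHz ≤ fs/2 = 26.2 kHz, passes unchanged.
100.25 kHz mod fs = 47.85 kHz.
47.85 kHz > fs/2 = 26.2 kHz, folds to fs − 47.85 kHz = 4.55 kHz.
22.2 kHz ≤ fs/2 = 26.2 kHz, passes unchanged.
97.1 kHz mod fs = 44.7 kHz.
44.7 kHz > fs/2 = 26.2 kHz, folds to fs − 44.7 kHz = 7.7 kHz.
146.65 kHz mod fs = 41.85 kHz.
41.85 kHz > fs/2 = 26.2 kHz, folds to fs − 41.85 kHz = 10.55 kHz.
Distinct values: {4.55 kHz, 7.7 kHz, 10.55 kHz, 10.8 kHz, 22.2 kHz}.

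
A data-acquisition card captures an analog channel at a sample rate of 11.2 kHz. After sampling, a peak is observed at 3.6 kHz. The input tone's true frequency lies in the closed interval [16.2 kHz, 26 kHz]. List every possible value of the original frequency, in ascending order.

18.8 kHz, 26 kHz

Frequencies that alias to 3.6 kHz are k·fs ± 3.6 kHz for integer k ≥ 0.
k=0: 3.6 kHz.
k=1: 7.6 kHz, 14.8 kHz.
k=2: 18.8 kHz, 26 kHz.
k=3: 30 kHz, 37.2 kHz.
Within [16.2 kHz, 26 kHz]: 18.8 kHz, 26 kHz.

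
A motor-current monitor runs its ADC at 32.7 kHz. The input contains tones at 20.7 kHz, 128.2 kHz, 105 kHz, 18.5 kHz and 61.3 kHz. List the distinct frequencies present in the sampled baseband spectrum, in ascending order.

fs/2 = 16.35 kHz.
20.7 kHz > fs/2 = 16.35 kHz, folds to fs − 20.7 kHz = 12 kHz.
128.2 kHz mod fs = 30.1 kHz.
30.1 kHz > fs/2 = 16.35 kHz, folds to fs − 30.1 kHz = 2.6 kHz.
105 kHz mod fs = 6.9 kHz.
6.9 kHz ≤ fs/2 = 16.35 kHz, appears at 6.9 kHz.
18.5 kHz > fs/2 = 16.35 kHz, folds to fs − 18.5 kHz = 14.2 kHz.
61.3 kHz mod fs = 28.6 kHz.
28.6 kHz > fs/2 = 16.35 kHz, folds to fs − 28.6 kHz = 4.1 kHz.
Distinct values: {2.6 kHz, 4.1 kHz, 6.9 kHz, 12 kHz, 14.2 kHz}.

2.6 kHz, 4.1 kHz, 6.9 kHz, 12 kHz, 14.2 kHz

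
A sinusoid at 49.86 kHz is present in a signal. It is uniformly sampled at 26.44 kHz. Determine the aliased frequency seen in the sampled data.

49.86 kHz mod fs = 23.42 kHz.
23.42 kHz > fs/2 = 13.22 kHz, folds to fs − 23.42 kHz = 3.02 kHz.

3.02 kHz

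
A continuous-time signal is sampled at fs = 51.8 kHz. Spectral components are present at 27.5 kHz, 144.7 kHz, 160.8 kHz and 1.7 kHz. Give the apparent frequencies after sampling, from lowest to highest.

1.7 kHz, 5.4 kHz, 10.7 kHz, 24.3 kHz

fs/2 = 25.9 kHz.
27.5 kHz > fs/2 = 25.9 kHz, folds to fs − 27.5 kHz = 24.3 kHz.
144.7 kHz mod fs = 41.1 kHz.
41.1 kHz > fs/2 = 25.9 kHz, folds to fs − 41.1 kHz = 10.7 kHz.
160.8 kHz mod fs = 5.4 kHz.
5.4 kHz ≤ fs/2 = 25.9 kHz, appears at 5.4 kHz.
1.7 kHz ≤ fs/2 = 25.9 kHz, passes unchanged.
Distinct values: {1.7 kHz, 5.4 kHz, 10.7 kHz, 24.3 kHz}.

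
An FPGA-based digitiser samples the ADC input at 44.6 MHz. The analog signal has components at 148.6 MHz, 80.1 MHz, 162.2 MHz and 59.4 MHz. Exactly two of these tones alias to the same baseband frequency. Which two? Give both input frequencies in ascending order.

fs/2 = 22.3 MHz.
148.6 MHz mod fs = 14.8 MHz.
14.8 MHz ≤ fs/2 = 22.3 MHz, appears at 14.8 MHz.
80.1 MHz mod fs = 35.5 MHz.
35.5 MHz > fs/2 = 22.3 MHz, folds to fs − 35.5 MHz = 9.1 MHz.
162.2 MHz mod fs = 28.4 MHz.
28.4 MHz > fs/2 = 22.3 MHz, folds to fs − 28.4 MHz = 16.2 MHz.
59.4 MHz mod fs = 14.8 MHz.
14.8 MHz ≤ fs/2 = 22.3 MHz, appears at 14.8 MHz.
59.4 MHz and 148.6 MHz both map to 14.8 MHz.

59.4 MHz, 148.6 MHz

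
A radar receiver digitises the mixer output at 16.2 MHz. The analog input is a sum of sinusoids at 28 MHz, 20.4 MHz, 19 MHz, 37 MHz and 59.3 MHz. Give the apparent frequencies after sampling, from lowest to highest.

2.8 MHz, 4.2 MHz, 4.4 MHz, 4.6 MHz, 5.5 MHz

fs/2 = 8.1 MHz.
28 MHz mod fs = 11.8 MHz.
11.8 MHz > fs/2 = 8.1 MHz, folds to fs − 11.8 MHz = 4.4 MHz.
20.4 MHz mod fs = 4.2 MHz.
4.2 MHz ≤ fs/2 = 8.1 MHz, appears at 4.2 MHz.
19 MHz mod fs = 2.8 MHz.
2.8 MHz ≤ fs/2 = 8.1 MHz, appears at 2.8 MHz.
37 MHz mod fs = 4.6 MHz.
4.6 MHz ≤ fs/2 = 8.1 MHz, appears at 4.6 MHz.
59.3 MHz mod fs = 10.7 MHz.
10.7 MHz > fs/2 = 8.1 MHz, folds to fs − 10.7 MHz = 5.5 MHz.
Distinct values: {2.8 MHz, 4.2 MHz, 4.4 MHz, 4.6 MHz, 5.5 MHz}.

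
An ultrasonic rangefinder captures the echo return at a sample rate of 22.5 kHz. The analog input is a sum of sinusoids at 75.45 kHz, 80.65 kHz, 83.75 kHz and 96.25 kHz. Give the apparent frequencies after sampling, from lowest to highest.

6.25 kHz, 7.95 kHz, 9.35 kHz

fs/2 = 11.25 kHz.
75.45 kHz mod fs = 7.95 kHz.
7.95 kHz ≤ fs/2 = 11.25 kHz, appears at 7.95 kHz.
80.65 kHz mod fs = 13.15 kHz.
13.15 kHz > fs/2 = 11.25 kHz, folds to fs − 13.15 kHz = 9.35 kHz.
83.75 kHz mod fs = 16.25 kHz.
16.25 kHz > fs/2 = 11.25 kHz, folds to fs − 16.25 kHz = 6.25 kHz.
96.25 kHz mod fs = 6.25 kHz.
6.25 kHz ≤ fs/2 = 11.25 kHz, appears at 6.25 kHz.
Distinct values: {6.25 kHz, 7.95 kHz, 9.35 kHz}.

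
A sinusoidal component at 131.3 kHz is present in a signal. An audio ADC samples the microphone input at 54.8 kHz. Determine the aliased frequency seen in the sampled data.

21.7 kHz

131.3 kHz mod fs = 21.7 kHz.
21.7 kHz ≤ fs/2 = 27.4 kHz, appears at 21.7 kHz.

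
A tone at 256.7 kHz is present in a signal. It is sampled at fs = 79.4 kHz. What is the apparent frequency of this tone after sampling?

18.5 kHz

256.7 kHz mod fs = 18.5 kHz.
18.5 kHz ≤ fs/2 = 39.7 kHz, appears at 18.5 kHz.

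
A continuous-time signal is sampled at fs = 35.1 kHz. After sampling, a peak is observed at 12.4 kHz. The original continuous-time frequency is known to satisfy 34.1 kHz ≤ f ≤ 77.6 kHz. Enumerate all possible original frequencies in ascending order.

47.5 kHz, 57.8 kHz

Frequencies that alias to 12.4 kHz are k·fs ± 12.4 kHz for integer k ≥ 0.
k=0: 12.4 kHz.
k=1: 22.7 kHz, 47.5 kHz.
k=2: 57.8 kHz, 82.6 kHz.
k=3: 92.9 kHz, 117.7 kHz.
Within [34.1 kHz, 77.6 kHz]: 47.5 kHz, 57.8 kHz.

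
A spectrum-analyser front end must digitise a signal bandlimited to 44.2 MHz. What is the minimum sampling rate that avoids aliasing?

Nyquist rate = 2 × 44.2 MHz = 88.4 MHz.

88.4 MHz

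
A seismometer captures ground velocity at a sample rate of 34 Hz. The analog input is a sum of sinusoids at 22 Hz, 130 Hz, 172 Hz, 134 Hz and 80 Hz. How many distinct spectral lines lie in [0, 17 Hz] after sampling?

3

fs/2 = 17 Hz.
22 Hz > fs/2 = 17 Hz, folds to fs − 22 Hz = 12 Hz.
130 Hz mod fs = 28 Hz.
28 Hz > fs/2 = 17 Hz, folds to fs − 28 Hz = 6 Hz.
172 Hz mod fs = 2 Hz.
2 Hz ≤ fs/2 = 17 Hz, appears at 2 Hz.
134 Hz mod fs = 32 Hz.
32 Hz > fs/2 = 17 Hz, folds to fs − 32 Hz = 2 Hz.
80 Hz mod fs = 12 Hz.
12 Hz ≤ fs/2 = 17 Hz, appears at 12 Hz.
Distinct values: {2 Hz, 6 Hz, 12 Hz} → 3.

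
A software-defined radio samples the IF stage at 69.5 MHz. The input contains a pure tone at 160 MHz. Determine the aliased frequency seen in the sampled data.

21 MHz

160 MHz mod fs = 21 MHz.
21 MHz ≤ fs/2 = 34.75 MHz, appears at 21 MHz.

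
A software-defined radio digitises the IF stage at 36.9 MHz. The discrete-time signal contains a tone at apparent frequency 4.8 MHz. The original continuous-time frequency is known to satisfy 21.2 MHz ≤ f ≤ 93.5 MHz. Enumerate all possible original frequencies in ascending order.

Frequencies that alias to 4.8 MHz are k·fs ± 4.8 MHz for integer k ≥ 0.
k=0: 4.8 MHz.
k=1: 32.1 MHz, 41.7 MHz.
k=2: 69 MHz, 78.6 MHz.
k=3: 105.9 MHz, 115.5 MHz.
Within [21.2 MHz, 93.5 MHz]: 32.1 MHz, 41.7 MHz, 69 MHz, 78.6 MHz.

32.1 MHz, 41.7 MHz, 69 MHz, 78.6 MHz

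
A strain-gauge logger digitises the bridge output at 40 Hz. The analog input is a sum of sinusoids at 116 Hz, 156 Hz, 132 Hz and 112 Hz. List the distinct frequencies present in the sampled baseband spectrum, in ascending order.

4 Hz, 8 Hz, 12 Hz

fs/2 = 20 Hz.
116 Hz mod fs = 36 Hz.
36 Hz > fs/2 = 20 Hz, folds to fs − 36 Hz = 4 Hz.
156 Hz mod fs = 36 Hz.
36 Hz > fs/2 = 20 Hz, folds to fs − 36 Hz = 4 Hz.
132 Hz mod fs = 12 Hz.
12 Hz ≤ fs/2 = 20 Hz, appears at 12 Hz.
112 Hz mod fs = 32 Hz.
32 Hz > fs/2 = 20 Hz, folds to fs − 32 Hz = 8 Hz.
Distinct values: {4 Hz, 8 Hz, 12 Hz}.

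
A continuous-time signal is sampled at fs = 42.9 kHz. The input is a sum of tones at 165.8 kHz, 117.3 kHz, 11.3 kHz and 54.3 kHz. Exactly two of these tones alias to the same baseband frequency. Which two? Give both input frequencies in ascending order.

54.3 kHz, 117.3 kHz

fs/2 = 21.45 kHz.
165.8 kHz mod fs = 37.1 kHz.
37.1 kHz > fs/2 = 21.45 kHz, folds to fs − 37.1 kHz = 5.8 kHz.
117.3 kHz mod fs = 31.5 kHz.
31.5 kHz > fs/2 = 21.45 kHz, folds to fs − 31.5 kHz = 11.4 kHz.
11.3 kHz ≤ fs/2 = 21.45 kHz, passes unchanged.
54.3 kHz mod fs = 11.4 kHz.
11.4 kHz ≤ fs/2 = 21.45 kHz, appears at 11.4 kHz.
54.3 kHz and 117.3 kHz both map to 11.4 kHz.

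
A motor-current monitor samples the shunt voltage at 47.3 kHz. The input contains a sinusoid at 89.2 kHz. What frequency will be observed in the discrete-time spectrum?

89.2 kHz mod fs = 41.9 kHz.
41.9 kHz > fs/2 = 23.65 kHz, folds to fs − 41.9 kHz = 5.4 kHz.

5.4 kHz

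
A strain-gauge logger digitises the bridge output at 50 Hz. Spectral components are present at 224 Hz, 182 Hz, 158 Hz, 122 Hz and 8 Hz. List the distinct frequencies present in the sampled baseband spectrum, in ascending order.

fs/2 = 25 Hz.
224 Hz mod fs = 24 Hz.
24 Hz ≤ fs/2 = 25 Hz, appears at 24 Hz.
182 Hz mod fs = 32 Hz.
32 Hz > fs/2 = 25 Hz, folds to fs − 32 Hz = 18 Hz.
158 Hz mod fs = 8 Hz.
8 Hz ≤ fs/2 = 25 Hz, appears at 8 Hz.
122 Hz mod fs = 22 Hz.
22 Hz ≤ fs/2 = 25 Hz, appears at 22 Hz.
8 Hz ≤ fs/2 = 25 Hz, passes unchanged.
Distinct values: {8 Hz, 18 Hz, 22 Hz, 24 Hz}.

8 Hz, 18 Hz, 22 Hz, 24 Hz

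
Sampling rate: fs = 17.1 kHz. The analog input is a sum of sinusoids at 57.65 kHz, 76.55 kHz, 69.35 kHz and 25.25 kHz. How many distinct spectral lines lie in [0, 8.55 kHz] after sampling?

fs/2 = 8.55 kHz.
57.65 kHz mod fs = 6.35 kHz.
6.35 kHz ≤ fs/2 = 8.55 kHz, appears at 6.35 kHz.
76.55 kHz mod fs = 8.15 kHz.
8.15 kHz ≤ fs/2 = 8.55 kHz, appears at 8.15 kHz.
69.35 kHz mod fs = 0.95 kHz.
0.95 kHz ≤ fs/2 = 8.55 kHz, appears at 0.95 kHz.
25.25 kHz mod fs = 8.15 kHz.
8.15 kHz ≤ fs/2 = 8.55 kHz, appears at 8.15 kHz.
Distinct values: {0.95 kHz, 6.35 kHz, 8.15 kHz} → 3.

3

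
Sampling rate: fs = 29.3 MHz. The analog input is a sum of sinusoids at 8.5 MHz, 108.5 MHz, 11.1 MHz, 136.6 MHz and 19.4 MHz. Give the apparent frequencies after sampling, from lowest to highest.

8.5 MHz, 8.7 MHz, 9.9 MHz, 11.1 MHz

fs/2 = 14.65 MHz.
8.5 MHz ≤ fs/2 = 14.65 MHz, passes unchanged.
108.5 MHz mod fs = 20.6 MHz.
20.6 MHz > fs/2 = 14.65 MHz, folds to fs − 20.6 MHz = 8.7 MHz.
11.1 MHz ≤ fs/2 = 14.65 MHz, passes unchanged.
136.6 MHz mod fs = 19.4 MHz.
19.4 MHz > fs/2 = 14.65 MHz, folds to fs − 19.4 MHz = 9.9 MHz.
19.4 MHz > fs/2 = 14.65 MHz, folds to fs − 19.4 MHz = 9.9 MHz.
Distinct values: {8.5 MHz, 8.7 MHz, 9.9 MHz, 11.1 MHz}.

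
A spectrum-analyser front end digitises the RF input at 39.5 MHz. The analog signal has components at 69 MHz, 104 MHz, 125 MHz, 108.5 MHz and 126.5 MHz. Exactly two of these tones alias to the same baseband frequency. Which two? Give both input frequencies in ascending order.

69 MHz, 108.5 MHz

fs/2 = 19.75 MHz.
69 MHz mod fs = 29.5 MHz.
29.5 MHz > fs/2 = 19.75 MHz, folds to fs − 29.5 MHz = 10 MHz.
104 MHz mod fs = 25 MHz.
25 MHz > fs/2 = 19.75 MHz, folds to fs − 25 MHz = 14.5 MHz.
125 MHz mod fs = 6.5 MHz.
6.5 MHz ≤ fs/2 = 19.75 MHz, appears at 6.5 MHz.
108.5 MHz mod fs = 29.5 MHz.
29.5 MHz > fs/2 = 19.75 MHz, folds to fs − 29.5 MHz = 10 MHz.
126.5 MHz mod fs = 8 MHz.
8 MHz ≤ fs/2 = 19.75 MHz, appears at 8 MHz.
69 MHz and 108.5 MHz both map to 10 MHz.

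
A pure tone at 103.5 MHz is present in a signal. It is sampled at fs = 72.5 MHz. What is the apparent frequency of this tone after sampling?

31 MHz

103.5 MHz mod fs = 31 MHz.
31 MHz ≤ fs/2 = 36.25 MHz, appears at 31 MHz.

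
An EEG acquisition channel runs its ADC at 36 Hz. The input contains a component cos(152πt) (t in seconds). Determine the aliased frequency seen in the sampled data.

4 Hz

ω = 152π rad/s → f = ω/(2π) = 76 Hz.
76 Hz mod fs = 4 Hz.
4 Hz ≤ fs/2 = 18 Hz, appears at 4 Hz.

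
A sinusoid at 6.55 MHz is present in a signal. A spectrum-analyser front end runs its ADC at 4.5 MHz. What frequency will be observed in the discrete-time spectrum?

6.55 MHz mod fs = 2.05 MHz.
2.05 MHz ≤ fs/2 = 2.25 MHz, appears at 2.05 MHz.

2.05 MHz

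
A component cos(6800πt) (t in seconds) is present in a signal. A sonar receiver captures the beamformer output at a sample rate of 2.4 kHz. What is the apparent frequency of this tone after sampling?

ω = 6800π rad/s → f = ω/(2π) = 3400 Hz = 3.4 kHz.
3.4 kHz mod fs = 1 kHz.
1 kHz ≤ fs/2 = 1.2 kHz, appears at 1 kHz.

1 kHz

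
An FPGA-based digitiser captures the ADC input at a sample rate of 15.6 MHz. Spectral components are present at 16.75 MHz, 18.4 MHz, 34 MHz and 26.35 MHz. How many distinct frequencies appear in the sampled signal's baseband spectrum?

3

fs/2 = 7.8 MHz.
16.75 MHz mod fs = 1.15 MHz.
1.15 MHz ≤ fs/2 = 7.8 MHz, appears at 1.15 MHz.
18.4 MHz mod fs = 2.8 MHz.
2.8 MHz ≤ fs/2 = 7.8 MHz, appears at 2.8 MHz.
34 MHz mod fs = 2.8 MHz.
2.8 MHz ≤ fs/2 = 7.8 MHz, appears at 2.8 MHz.
26.35 MHz mod fs = 10.75 MHz.
10.75 MHz > fs/2 = 7.8 MHz, folds to fs − 10.75 MHz = 4.85 MHz.
Distinct values: {1.15 MHz, 2.8 MHz, 4.85 MHz} → 3.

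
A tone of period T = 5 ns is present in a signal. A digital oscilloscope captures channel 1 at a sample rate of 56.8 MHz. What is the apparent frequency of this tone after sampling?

T = 5 ns → f = 1/T = 200 MHz.
200 MHz mod fs = 29.6 MHz.
29.6 MHz > fs/2 = 28.4 MHz, folds to fs − 29.6 MHz = 27.2 MHz.

27.2 MHz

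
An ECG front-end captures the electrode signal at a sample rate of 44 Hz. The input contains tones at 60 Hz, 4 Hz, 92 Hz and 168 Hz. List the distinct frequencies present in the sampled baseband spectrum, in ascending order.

fs/2 = 22 Hz.
60 Hz mod fs = 16 Hz.
16 Hz ≤ fs/2 = 22 Hz, appears at 16 Hz.
4 Hz ≤ fs/2 = 22 Hz, passes unchanged.
92 Hz mod fs = 4 Hz.
4 Hz ≤ fs/2 = 22 Hz, appears at 4 Hz.
168 Hz mod fs = 36 Hz.
36 Hz > fs/2 = 22 Hz, folds to fs − 36 Hz = 8 Hz.
Distinct values: {4 Hz, 8 Hz, 16 Hz}.

4 Hz, 8 Hz, 16 Hz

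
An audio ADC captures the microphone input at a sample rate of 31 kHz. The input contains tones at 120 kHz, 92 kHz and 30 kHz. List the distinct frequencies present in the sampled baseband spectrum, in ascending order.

1 kHz, 4 kHz

fs/2 = 15.5 kHz.
120 kHz mod fs = 27 kHz.
27 kHz > fs/2 = 15.5 kHz, folds to fs − 27 kHz = 4 kHz.
92 kHz mod fs = 30 kHz.
30 kHz > fs/2 = 15.5 kHz, folds to fs − 30 kHz = 1 kHz.
30 kHz > fs/2 = 15.5 kHz, folds to fs − 30 kHz = 1 kHz.
Distinct values: {1 kHz, 4 kHz}.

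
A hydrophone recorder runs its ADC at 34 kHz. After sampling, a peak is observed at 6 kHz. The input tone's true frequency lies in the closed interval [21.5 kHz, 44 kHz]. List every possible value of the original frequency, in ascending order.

28 kHz, 40 kHz

Frequencies that alias to 6 kHz are k·fs ± 6 kHz for integer k ≥ 0.
k=0: 6 kHz.
k=1: 28 kHz, 40 kHz.
k=2: 62 kHz, 74 kHz.
Within [21.5 kHz, 44 kHz]: 28 kHz, 40 kHz.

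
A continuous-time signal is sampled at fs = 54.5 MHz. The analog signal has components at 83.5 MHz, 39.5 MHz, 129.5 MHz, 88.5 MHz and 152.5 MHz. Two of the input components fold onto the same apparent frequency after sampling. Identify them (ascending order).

88.5 MHz, 129.5 MHz

fs/2 = 27.25 MHz.
83.5 MHz mod fs = 29 MHz.
29 MHz > fs/2 = 27.25 MHz, folds to fs − 29 MHz = 25.5 MHz.
39.5 MHz > fs/2 = 27.25 MHz, folds to fs − 39.5 MHz = 15 MHz.
129.5 MHz mod fs = 20.5 MHz.
20.5 MHz ≤ fs/2 = 27.25 MHz, appears at 20.5 MHz.
88.5 MHz mod fs = 34 MHz.
34 MHz > fs/2 = 27.25 MHz, folds to fs − 34 MHz = 20.5 MHz.
152.5 MHz mod fs = 43.5 MHz.
43.5 MHz > fs/2 = 27.25 MHz, folds to fs − 43.5 MHz = 11 MHz.
88.5 MHz and 129.5 MHz both map to 20.5 MHz.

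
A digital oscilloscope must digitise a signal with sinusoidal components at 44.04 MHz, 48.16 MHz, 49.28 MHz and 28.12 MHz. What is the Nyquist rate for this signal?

98.56 MHz

Highest-frequency component: 49.28 MHz.
Nyquist rate = 2 × 49.28 MHz = 98.56 MHz.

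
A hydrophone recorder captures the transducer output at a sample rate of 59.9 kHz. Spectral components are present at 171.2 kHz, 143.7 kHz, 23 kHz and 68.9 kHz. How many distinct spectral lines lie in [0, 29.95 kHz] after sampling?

4

fs/2 = 29.95 kHz.
171.2 kHz mod fs = 51.4 kHz.
51.4 kHz > fs/2 = 29.95 kHz, folds to fs − 51.4 kHz = 8.5 kHz.
143.7 kHz mod fs = 23.9 kHz.
23.9 kHz ≤ fs/2 = 29.95 kHz, appears at 23.9 kHz.
23 kHz ≤ fs/2 = 29.95 kHz, passes unchanged.
68.9 kHz mod fs = 9 kHz.
9 kHz ≤ fs/2 = 29.95 kHz, appears at 9 kHz.
Distinct values: {8.5 kHz, 9 kHz, 23 kHz, 23.9 kHz} → 4.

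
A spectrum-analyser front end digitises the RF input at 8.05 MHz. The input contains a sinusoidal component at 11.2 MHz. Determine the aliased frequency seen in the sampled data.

3.15 MHz

11.2 MHz mod fs = 3.15 MHz.
3.15 MHz ≤ fs/2 = 4.025 MHz, appears at 3.15 MHz.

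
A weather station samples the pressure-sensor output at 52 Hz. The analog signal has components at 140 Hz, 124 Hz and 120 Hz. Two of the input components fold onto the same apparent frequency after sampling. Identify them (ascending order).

120 Hz, 140 Hz

fs/2 = 26 Hz.
140 Hz mod fs = 36 Hz.
36 Hz > fs/2 = 26 Hz, folds to fs − 36 Hz = 16 Hz.
124 Hz mod fs = 20 Hz.
20 Hz ≤ fs/2 = 26 Hz, appears at 20 Hz.
120 Hz mod fs = 16 Hz.
16 Hz ≤ fs/2 = 26 Hz, appears at 16 Hz.
120 Hz and 140 Hz both map to 16 Hz.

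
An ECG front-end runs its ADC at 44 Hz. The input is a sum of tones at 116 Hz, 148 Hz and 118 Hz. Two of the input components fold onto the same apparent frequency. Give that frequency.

16 Hz

fs/2 = 22 Hz.
116 Hz mod fs = 28 Hz.
28 Hz > fs/2 = 22 Hz, folds to fs − 28 Hz = 16 Hz.
148 Hz mod fs = 16 Hz.
16 Hz ≤ fs/2 = 22 Hz, appears at 16 Hz.
118 Hz mod fs = 30 Hz.
30 Hz > fs/2 = 22 Hz, folds to fs − 30 Hz = 14 Hz.
116 Hz and 148 Hz both map to 16 Hz.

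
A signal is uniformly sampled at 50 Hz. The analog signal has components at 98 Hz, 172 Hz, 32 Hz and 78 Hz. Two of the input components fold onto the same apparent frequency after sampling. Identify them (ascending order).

fs/2 = 25 Hz.
98 Hz mod fs = 48 Hz.
48 Hz > fs/2 = 25 Hz, folds to fs − 48 Hz = 2 Hz.
172 Hz mod fs = 22 Hz.
22 Hz ≤ fs/2 = 25 Hz, appears at 22 Hz.
32 Hz > fs/2 = 25 Hz, folds to fs − 32 Hz = 18 Hz.
78 Hz mod fs = 28 Hz.
28 Hz > fs/2 = 25 Hz, folds to fs − 28 Hz = 22 Hz.
78 Hz and 172 Hz both map to 22 Hz.

78 Hz, 172 Hz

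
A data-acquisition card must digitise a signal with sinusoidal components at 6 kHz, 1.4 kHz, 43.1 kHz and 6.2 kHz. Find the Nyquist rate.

86.2 kHz

Highest-frequency component: 43.1 kHz.
Nyquist rate = 2 × 43.1 kHz = 86.2 kHz.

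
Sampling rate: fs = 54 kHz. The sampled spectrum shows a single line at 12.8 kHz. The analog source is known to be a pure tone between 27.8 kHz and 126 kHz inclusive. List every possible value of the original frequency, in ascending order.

41.2 kHz, 66.8 kHz, 95.2 kHz, 120.8 kHz

Frequencies that alias to 12.8 kHz are k·fs ± 12.8 kHz for integer k ≥ 0.
k=0: 12.8 kHz.
k=1: 41.2 kHz, 66.8 kHz.
k=2: 95.2 kHz, 120.8 kHz.
k=3: 149.2 kHz, 174.8 kHz.
Within [27.8 kHz, 126 kHz]: 41.2 kHz, 66.8 kHz, 95.2 kHz, 120.8 kHz.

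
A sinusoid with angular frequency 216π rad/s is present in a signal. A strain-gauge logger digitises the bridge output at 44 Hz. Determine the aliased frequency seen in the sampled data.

ω = 216π rad/s → f = ω/(2π) = 108 Hz.
108 Hz mod fs = 20 Hz.
20 Hz ≤ fs/2 = 22 Hz, appears at 20 Hz.

20 Hz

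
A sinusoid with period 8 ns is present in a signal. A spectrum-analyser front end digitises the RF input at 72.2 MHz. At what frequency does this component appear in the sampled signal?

T = 8 ns → f = 1/T = 125 MHz.
125 MHz mod fs = 52.8 MHz.
52.8 MHz > fs/2 = 36.1 MHz, folds to fs − 52.8 MHz = 19.4 MHz.

19.4 MHz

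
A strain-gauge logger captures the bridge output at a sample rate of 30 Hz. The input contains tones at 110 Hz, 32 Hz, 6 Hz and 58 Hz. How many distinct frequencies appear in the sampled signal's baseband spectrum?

fs/2 = 15 Hz.
110 Hz mod fs = 20 Hz.
20 Hz > fs/2 = 15 Hz, folds to fs − 20 Hz = 10 Hz.
32 Hz mod fs = 2 Hz.
2 Hz ≤ fs/2 = 15 Hz, appears at 2 Hz.
6 Hz ≤ fs/2 = 15 Hz, passes unchanged.
58 Hz mod fs = 28 Hz.
28 Hz > fs/2 = 15 Hz, folds to fs − 28 Hz = 2 Hz.
Distinct values: {2 Hz, 6 Hz, 10 Hz} → 3.

3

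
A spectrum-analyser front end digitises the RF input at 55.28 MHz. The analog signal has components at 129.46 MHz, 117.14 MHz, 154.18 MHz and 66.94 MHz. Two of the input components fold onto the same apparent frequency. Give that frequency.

fs/2 = 27.64 MHz.
129.46 MHz mod fs = 18.9 MHz.
18.9 MHz ≤ fs/2 = 27.64 MHz, appears at 18.9 MHz.
117.14 MHz mod fs = 6.58 MHz.
6.58 MHz ≤ fs/2 = 27.64 MHz, appears at 6.58 MHz.
154.18 MHz mod fs = 43.62 MHz.
43.62 MHz > fs/2 = 27.64 MHz, folds to fs − 43.62 MHz = 11.66 MHz.
66.94 MHz mod fs = 11.66 MHz.
11.66 MHz ≤ fs/2 = 27.64 MHz, appears at 11.66 MHz.
66.94 MHz and 154.18 MHz both map to 11.66 MHz.

11.66 MHz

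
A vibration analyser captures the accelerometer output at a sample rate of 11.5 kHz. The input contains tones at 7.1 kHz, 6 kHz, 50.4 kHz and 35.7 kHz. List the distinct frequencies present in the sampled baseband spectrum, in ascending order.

1.2 kHz, 4.4 kHz, 5.5 kHz

fs/2 = 5.75 kHz.
7.1 kHz > fs/2 = 5.75 kHz, folds to fs − 7.1 kHz = 4.4 kHz.
6 kHz > fs/2 = 5.75 kHz, folds to fs − 6 kHz = 5.5 kHz.
50.4 kHz mod fs = 4.4 kHz.
4.4 kHz ≤ fs/2 = 5.75 kHz, appears at 4.4 kHz.
35.7 kHz mod fs = 1.2 kHz.
1.2 kHz ≤ fs/2 = 5.75 kHz, appears at 1.2 kHz.
Distinct values: {1.2 kHz, 4.4 kHz, 5.5 kHz}.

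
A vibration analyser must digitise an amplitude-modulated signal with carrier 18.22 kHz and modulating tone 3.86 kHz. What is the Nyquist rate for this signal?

44.16 kHz

AM sidebands sit at fc ± fm = 14.36 kHz and 22.08 kHz.
Highest-frequency component: 22.08 kHz.
Nyquist rate = 2 × 22.08 kHz = 44.16 kHz.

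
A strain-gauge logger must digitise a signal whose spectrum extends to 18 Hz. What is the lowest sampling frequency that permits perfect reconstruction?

36 Hz

Nyquist rate = 2 × 18 Hz = 36 Hz.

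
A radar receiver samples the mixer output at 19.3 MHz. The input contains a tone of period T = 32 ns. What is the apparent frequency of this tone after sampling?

T = 32 ns → f = 1/T = 31.25 MHz.
31.25 MHz mod fs = 11.95 MHz.
11.95 MHz > fs/2 = 9.65 MHz, folds to fs − 11.95 MHz = 7.35 MHz.

7.35 MHz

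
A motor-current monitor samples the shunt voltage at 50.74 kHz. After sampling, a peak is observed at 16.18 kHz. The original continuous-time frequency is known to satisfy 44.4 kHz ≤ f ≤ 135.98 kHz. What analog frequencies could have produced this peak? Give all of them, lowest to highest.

66.92 kHz, 85.3 kHz, 117.66 kHz

Frequencies that alias to 16.18 kHz are k·fs ± 16.18 kHz for integer k ≥ 0.
k=0: 16.18 kHz.
k=1: 34.56 kHz, 66.92 kHz.
k=2: 85.3 kHz, 117.66 kHz.
k=3: 136.04 kHz, 168.4 kHz.
Within [44.4 kHz, 135.98 kHz]: 66.92 kHz, 85.3 kHz, 117.66 kHz.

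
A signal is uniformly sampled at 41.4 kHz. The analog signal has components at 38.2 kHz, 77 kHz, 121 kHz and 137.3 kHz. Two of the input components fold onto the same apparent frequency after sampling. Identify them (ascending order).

38.2 kHz, 121 kHz

fs/2 = 20.7 kHz.
38.2 kHz > fs/2 = 20.7 kHz, folds to fs − 38.2 kHz = 3.2 kHz.
77 kHz mod fs = 35.6 kHz.
35.6 kHz > fs/2 = 20.7 kHz, folds to fs − 35.6 kHz = 5.8 kHz.
121 kHz mod fs = 38.2 kHz.
38.2 kHz > fs/2 = 20.7 kHz, folds to fs − 38.2 kHz = 3.2 kHz.
137.3 kHz mod fs = 13.1 kHz.
13.1 kHz ≤ fs/2 = 20.7 kHz, appears at 13.1 kHz.
38.2 kHz and 121 kHz both map to 3.2 kHz.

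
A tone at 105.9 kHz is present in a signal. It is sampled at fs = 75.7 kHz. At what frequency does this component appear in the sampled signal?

105.9 kHz mod fs = 30.2 kHz.
30.2 kHz ≤ fs/2 = 37.85 kHz, appears at 30.2 kHz.

30.2 kHz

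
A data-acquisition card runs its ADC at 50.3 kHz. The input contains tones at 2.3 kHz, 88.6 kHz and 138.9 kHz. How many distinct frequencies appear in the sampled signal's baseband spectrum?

2

fs/2 = 25.15 kHz.
2.3 kHz ≤ fs/2 = 25.15 kHz, passes unchanged.
88.6 kHz mod fs = 38.3 kHz.
38.3 kHz > fs/2 = 25.15 kHz, folds to fs − 38.3 kHz = 12 kHz.
138.9 kHz mod fs = 38.3 kHz.
38.3 kHz > fs/2 = 25.15 kHz, folds to fs − 38.3 kHz = 12 kHz.
Distinct values: {2.3 kHz, 12 kHz} → 2.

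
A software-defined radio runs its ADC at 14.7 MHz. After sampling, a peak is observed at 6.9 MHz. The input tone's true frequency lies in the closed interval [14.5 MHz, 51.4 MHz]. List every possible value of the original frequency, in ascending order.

21.6 MHz, 22.5 MHz, 36.3 MHz, 37.2 MHz, 51 MHz

Frequencies that alias to 6.9 MHz are k·fs ± 6.9 MHz for integer k ≥ 0.
k=0: 6.9 MHz.
k=1: 7.8 MHz, 21.6 MHz.
k=2: 22.5 MHz, 36.3 MHz.
k=3: 37.2 MHz, 51 MHz.
k=4: 51.9 MHz, 65.7 MHz.
Within [14.5 MHz, 51.4 MHz]: 21.6 MHz, 22.5 MHz, 36.3 MHz, 37.2 MHz, 51 MHz.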